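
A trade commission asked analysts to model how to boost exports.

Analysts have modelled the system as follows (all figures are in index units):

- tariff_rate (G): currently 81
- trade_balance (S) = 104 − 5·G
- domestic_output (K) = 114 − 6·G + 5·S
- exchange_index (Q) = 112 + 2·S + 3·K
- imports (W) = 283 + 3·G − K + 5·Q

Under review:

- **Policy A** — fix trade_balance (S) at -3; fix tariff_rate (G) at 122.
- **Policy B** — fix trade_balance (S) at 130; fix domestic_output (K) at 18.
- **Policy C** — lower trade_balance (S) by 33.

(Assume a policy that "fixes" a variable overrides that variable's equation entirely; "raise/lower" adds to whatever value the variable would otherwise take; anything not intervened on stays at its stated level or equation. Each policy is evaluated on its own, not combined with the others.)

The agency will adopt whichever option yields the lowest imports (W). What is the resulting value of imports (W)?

Policy A (S := -3, G := 122):
  G = 122
  S = -3
  K = 114 − 6·122 + 5·(-3) = -633
  Q = 112 + 2·(-3) + 3·(-633) = -1793
  W = 283 + 3·122 − (-633) + 5·(-1793) = -7683
Policy B (S := 130, K := 18):
  G = 81
  S = 130
  K = 18
  Q = 112 + 2·130 + 3·18 = 426
  W = 283 + 3·81 − 18 + 5·426 = 2638
Policy C (S − 33):
  G = 81
  S = 104 − 5·81 (−33 from intervention) = -334
  K = 114 − 6·81 + 5·(-334) = -2042
  Q = 112 + 2·(-334) + 3·(-2042) = -6682
  W = 283 + 3·81 − (-2042) + 5·(-6682) = -30842
Comparing — Policy A: W=-7683, Policy B: W=2638, Policy C: W=-30842. Lowest is -30842 (Policy C).

-30842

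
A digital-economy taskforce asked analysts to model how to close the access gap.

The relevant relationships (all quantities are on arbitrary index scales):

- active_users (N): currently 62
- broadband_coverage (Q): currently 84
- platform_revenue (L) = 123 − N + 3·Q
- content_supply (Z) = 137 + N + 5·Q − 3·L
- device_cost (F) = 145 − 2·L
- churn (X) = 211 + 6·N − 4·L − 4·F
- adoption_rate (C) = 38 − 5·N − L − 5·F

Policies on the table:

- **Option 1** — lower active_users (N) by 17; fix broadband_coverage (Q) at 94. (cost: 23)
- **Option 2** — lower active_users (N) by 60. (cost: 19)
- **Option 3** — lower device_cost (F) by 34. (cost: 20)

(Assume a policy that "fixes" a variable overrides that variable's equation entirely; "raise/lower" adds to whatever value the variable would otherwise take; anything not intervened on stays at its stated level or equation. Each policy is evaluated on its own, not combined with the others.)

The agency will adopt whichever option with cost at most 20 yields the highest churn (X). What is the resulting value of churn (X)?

Option 2 (N − 60):
  N = 62 − 60 = 2
  Q = 84
  L = 123 − 2 + 3·84 = 373
  F = 145 − 2·373 = -601
  X = 211 + 6·2 − 4·373 − 4·(-601) = 1135
Option 3 (F − 34):
  N = 62
  Q = 84
  L = 123 − 62 + 3·84 = 313
  F = 145 − 2·313 (−34 from intervention) = -515
  X = 211 + 6·62 − 4·313 − 4·(-515) = 1391
Comparing — Option 2: X=1135, Option 3: X=1391. Highest is 1391 (Option 3).

1391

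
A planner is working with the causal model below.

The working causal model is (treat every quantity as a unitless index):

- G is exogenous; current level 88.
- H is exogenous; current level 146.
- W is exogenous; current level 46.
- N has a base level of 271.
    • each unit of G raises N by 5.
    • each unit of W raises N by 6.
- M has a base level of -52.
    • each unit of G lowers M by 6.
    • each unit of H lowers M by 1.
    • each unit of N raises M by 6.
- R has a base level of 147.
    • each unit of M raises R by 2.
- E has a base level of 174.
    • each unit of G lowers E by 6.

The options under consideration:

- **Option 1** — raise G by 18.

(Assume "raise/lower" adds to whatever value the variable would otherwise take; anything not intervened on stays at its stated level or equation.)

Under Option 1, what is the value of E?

Option 1 (G + 18):
  G = 88 + 18 = 106
  E = 174 − 6·106 = -462

-462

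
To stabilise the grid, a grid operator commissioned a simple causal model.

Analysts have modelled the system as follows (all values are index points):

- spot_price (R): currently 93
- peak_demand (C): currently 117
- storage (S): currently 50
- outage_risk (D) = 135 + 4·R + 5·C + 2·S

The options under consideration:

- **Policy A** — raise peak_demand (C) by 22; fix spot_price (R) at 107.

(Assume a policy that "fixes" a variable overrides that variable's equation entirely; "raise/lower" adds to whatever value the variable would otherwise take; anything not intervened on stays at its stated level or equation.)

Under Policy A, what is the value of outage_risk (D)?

Policy A (C + 22, R := 107):
  R = 107
  C = 117 + 22 = 139
  S = 50
  D = 135 + 4·107 + 5·139 + 2·50 = 1358

1358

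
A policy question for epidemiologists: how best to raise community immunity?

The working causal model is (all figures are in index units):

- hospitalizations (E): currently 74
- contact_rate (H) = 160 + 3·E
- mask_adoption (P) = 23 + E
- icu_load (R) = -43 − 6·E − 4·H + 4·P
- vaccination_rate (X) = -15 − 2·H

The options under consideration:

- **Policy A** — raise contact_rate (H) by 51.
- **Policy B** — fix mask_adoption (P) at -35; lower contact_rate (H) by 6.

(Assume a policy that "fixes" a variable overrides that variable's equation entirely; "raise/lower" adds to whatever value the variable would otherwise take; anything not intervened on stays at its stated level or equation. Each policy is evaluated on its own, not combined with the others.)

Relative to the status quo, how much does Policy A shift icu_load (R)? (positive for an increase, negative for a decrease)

Baseline:
  E = 74
  H = 160 + 3·74 = 382
  P = 23 + 74 = 97
  R = -43 − 6·74 − 4·382 + 4·97 = -1627
Policy A (H + 51):
  E = 74
  H = 160 + 3·74 (+51 from intervention) = 433
  P = 23 + 74 = 97
  R = -43 − 6·74 − 4·433 + 4·97 = -1831
Change in R: -1831 − (-1627) = -204

-204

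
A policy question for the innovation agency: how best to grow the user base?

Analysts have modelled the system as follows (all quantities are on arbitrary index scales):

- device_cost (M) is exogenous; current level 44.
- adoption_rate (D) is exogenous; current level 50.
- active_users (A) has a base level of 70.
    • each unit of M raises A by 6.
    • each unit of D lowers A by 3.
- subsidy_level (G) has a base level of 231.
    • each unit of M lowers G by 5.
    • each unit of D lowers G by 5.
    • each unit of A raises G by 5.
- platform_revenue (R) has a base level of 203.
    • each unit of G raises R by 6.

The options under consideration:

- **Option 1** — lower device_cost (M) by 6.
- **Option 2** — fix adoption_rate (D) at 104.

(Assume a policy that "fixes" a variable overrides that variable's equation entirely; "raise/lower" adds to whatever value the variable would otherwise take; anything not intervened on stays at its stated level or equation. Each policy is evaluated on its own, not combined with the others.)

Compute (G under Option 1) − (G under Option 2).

Option 1 (M − 6):
  M = 44 − 6 = 38
  D = 50
  A = 70 + 6·38 − 3·50 = 148
  G = 231 − 5·38 − 5·50 + 5·148 = 531
Option 2 (D := 104):
  M = 44
  D = 104
  A = 70 + 6·44 − 3·104 = 22
  G = 231 − 5·44 − 5·104 + 5·22 = -399
G: 531 − (-399) = 930

930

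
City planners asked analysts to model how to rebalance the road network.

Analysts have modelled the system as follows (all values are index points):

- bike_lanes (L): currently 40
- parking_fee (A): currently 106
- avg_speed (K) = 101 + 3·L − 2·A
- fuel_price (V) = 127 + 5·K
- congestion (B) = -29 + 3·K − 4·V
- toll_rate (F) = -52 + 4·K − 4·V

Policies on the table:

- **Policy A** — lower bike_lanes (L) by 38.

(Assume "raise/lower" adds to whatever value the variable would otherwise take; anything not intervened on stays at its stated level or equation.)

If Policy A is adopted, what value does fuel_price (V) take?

-398

Policy A (L − 38):
  L = 40 − 38 = 2
  A = 106
  K = 101 + 3·2 − 2·106 = -105
  V = 127 + 5·(-105) = -398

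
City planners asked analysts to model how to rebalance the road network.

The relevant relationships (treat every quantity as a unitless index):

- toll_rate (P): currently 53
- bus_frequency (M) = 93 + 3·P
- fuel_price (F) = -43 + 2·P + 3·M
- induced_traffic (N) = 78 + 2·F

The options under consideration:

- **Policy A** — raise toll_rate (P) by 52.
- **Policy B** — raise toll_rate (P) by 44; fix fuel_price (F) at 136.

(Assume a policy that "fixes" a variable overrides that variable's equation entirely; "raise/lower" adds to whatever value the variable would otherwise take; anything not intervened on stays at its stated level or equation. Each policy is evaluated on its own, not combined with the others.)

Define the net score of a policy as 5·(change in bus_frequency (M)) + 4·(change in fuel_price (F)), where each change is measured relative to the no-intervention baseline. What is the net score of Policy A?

Baseline:
  P = 53
  M = 93 + 3·53 = 252
  F = -43 + 2·53 + 3·252 = 819
Policy A (P + 52):
  P = 53 + 52 = 105
  M = 93 + 3·105 = 408
  F = -43 + 2·105 + 3·408 = 1391
ΔM = 408 − 252 = 156; ΔF = 1391 − 819 = 572
Score = 5·156 + 4·572 = 3068

3068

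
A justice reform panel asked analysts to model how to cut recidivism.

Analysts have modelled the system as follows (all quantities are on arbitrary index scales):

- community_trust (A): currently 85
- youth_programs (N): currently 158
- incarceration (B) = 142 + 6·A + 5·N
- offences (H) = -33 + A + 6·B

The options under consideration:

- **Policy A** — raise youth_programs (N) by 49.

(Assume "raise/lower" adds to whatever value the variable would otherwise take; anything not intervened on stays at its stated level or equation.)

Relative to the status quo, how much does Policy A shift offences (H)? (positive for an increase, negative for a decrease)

Baseline:
  A = 85
  N = 158
  B = 142 + 6·85 + 5·158 = 1442
  H = -33 + 85 + 6·1442 = 8704
Policy A (N + 49):
  A = 85
  N = 158 + 49 = 207
  B = 142 + 6·85 + 5·207 = 1687
  H = -33 + 85 + 6·1687 = 10174
Change in H: 10174 − 8704 = 1470

1470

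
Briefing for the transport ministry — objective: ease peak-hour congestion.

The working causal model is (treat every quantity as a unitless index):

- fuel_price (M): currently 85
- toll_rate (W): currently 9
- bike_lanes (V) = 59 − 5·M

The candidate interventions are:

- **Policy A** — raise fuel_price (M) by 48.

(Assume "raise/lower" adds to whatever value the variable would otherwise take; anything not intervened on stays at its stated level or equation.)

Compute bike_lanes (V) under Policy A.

Policy A (M + 48):
  M = 85 + 48 = 133
  V = 59 − 5·133 = -606

-606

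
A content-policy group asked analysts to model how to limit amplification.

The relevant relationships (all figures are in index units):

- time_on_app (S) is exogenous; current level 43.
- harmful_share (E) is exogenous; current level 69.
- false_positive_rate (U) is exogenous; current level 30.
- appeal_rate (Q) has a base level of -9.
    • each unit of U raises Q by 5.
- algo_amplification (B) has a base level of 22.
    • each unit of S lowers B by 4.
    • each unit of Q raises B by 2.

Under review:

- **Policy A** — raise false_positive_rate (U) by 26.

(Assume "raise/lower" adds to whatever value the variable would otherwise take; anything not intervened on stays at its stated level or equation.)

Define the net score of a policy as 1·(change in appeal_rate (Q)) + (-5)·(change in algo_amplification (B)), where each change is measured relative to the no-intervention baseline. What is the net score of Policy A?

Baseline:
  S = 43
  U = 30
  Q = -9 + 5·30 = 141
  B = 22 − 4·43 + 2·141 = 132
Policy A (U + 26):
  S = 43
  U = 30 + 26 = 56
  Q = -9 + 5·56 = 271
  B = 22 − 4·43 + 2·271 = 392
ΔQ = 271 − 141 = 130; ΔB = 392 − 132 = 260
Score = 1·130 + (-5)·260 = -1170

-1170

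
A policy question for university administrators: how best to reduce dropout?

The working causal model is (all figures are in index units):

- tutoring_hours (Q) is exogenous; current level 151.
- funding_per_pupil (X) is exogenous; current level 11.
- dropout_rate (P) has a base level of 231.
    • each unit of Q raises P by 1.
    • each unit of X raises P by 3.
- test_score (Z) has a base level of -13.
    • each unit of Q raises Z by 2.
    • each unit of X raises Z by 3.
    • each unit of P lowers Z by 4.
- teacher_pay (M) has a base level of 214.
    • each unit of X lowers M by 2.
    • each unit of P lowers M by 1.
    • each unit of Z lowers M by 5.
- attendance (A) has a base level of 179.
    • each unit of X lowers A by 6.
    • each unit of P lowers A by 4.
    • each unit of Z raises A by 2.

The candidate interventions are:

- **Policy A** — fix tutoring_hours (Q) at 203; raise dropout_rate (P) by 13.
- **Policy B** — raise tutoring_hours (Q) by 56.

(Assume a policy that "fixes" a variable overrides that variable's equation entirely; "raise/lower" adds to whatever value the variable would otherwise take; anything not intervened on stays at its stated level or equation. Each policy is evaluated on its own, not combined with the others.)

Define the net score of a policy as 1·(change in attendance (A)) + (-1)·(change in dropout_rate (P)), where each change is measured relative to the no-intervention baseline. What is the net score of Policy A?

Baseline:
  Q = 151
  X = 11
  P = 231 + 151 + 3·11 = 415
  Z = -13 + 2·151 + 3·11 − 4·415 = -1338
  A = 179 − 6·11 − 4·415 + 2·(-1338) = -4223
Policy A (Q := 203, P + 13):
  Q = 203
  X = 11
  P = 231 + 203 + 3·11 (+13 from intervention) = 480
  Z = -13 + 2·203 + 3·11 − 4·480 = -1494
  A = 179 − 6·11 − 4·480 + 2·(-1494) = -4795
ΔA = -4795 − (-4223) = -572; ΔP = 480 − 415 = 65
Score = 1·(-572) + (-1)·65 = -637

-637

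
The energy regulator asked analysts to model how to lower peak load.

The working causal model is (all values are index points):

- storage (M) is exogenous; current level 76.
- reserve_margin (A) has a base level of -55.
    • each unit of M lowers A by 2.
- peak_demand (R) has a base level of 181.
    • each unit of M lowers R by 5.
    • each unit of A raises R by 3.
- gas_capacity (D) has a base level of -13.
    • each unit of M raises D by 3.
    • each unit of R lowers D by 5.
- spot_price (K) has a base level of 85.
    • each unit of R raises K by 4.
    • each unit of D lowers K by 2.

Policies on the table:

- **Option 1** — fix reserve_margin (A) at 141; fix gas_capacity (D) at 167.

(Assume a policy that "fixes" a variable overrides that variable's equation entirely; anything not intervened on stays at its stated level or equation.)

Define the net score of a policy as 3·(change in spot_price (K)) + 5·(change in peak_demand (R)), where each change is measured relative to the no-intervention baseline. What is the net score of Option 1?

Baseline:
  M = 76
  A = -55 − 2·76 = -207
  R = 181 − 5·76 + 3·(-207) = -820
  D = -13 + 3·76 − 5·(-820) = 4315
  K = 85 + 4·(-820) − 2·4315 = -11825
Option 1 (A := 141, D := 167):
  M = 76
  A = 141
  R = 181 − 5·76 + 3·141 = 224
  D = 167
  K = 85 + 4·224 − 2·167 = 647
ΔK = 647 − (-11825) = 12472; ΔR = 224 − (-820) = 1044
Score = 3·12472 + 5·1044 = 42636

42636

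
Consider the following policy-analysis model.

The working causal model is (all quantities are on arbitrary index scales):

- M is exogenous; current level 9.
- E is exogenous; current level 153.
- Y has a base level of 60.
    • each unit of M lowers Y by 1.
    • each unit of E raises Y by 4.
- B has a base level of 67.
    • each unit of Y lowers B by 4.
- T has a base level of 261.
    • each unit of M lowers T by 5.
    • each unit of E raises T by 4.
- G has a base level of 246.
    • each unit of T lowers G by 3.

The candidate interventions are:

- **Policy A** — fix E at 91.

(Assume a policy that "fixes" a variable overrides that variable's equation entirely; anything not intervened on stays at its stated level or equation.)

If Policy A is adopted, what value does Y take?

Policy A (E := 91):
  M = 9
  E = 91
  Y = 60 − 9 + 4·91 = 415

415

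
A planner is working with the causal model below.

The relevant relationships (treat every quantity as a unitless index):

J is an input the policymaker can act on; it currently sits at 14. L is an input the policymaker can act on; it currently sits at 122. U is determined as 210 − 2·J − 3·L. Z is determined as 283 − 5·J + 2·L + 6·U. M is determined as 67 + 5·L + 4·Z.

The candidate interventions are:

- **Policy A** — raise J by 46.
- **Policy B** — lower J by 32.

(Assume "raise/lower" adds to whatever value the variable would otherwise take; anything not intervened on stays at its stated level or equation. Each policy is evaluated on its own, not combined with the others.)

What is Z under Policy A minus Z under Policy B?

-1326

Policy A (J + 46):
  J = 14 + 46 = 60
  L = 122
  U = 210 − 2·60 − 3·122 = -276
  Z = 283 − 5·60 + 2·122 + 6·(-276) = -1429
Policy B (J − 32):
  J = 14 − 32 = -18
  L = 122
  U = 210 − 2·(-18) − 3·122 = -120
  Z = 283 − 5·(-18) + 2·122 + 6·(-120) = -103
Z: -1429 − (-103) = -1326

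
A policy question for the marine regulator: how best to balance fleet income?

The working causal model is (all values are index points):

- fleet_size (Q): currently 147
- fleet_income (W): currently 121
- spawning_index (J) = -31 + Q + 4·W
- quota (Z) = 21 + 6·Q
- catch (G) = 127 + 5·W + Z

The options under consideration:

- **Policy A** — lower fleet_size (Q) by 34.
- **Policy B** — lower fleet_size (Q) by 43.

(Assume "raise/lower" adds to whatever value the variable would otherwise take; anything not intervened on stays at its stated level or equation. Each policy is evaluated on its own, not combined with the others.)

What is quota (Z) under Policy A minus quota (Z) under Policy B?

Policy A (Q − 34):
  Q = 147 − 34 = 113
  Z = 21 + 6·113 = 699
Policy B (Q − 43):
  Q = 147 − 43 = 104
  Z = 21 + 6·104 = 645
Z: 699 − 645 = 54

54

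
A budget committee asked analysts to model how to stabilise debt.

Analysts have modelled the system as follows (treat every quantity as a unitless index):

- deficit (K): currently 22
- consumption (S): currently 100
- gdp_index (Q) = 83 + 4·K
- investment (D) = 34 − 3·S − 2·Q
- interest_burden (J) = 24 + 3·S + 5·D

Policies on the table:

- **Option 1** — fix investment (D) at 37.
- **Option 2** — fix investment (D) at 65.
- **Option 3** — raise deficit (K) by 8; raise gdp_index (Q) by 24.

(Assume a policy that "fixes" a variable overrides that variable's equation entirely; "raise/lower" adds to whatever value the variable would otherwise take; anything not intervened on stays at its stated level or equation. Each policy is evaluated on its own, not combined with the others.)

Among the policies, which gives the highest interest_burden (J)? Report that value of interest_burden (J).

649

Option 1 (D := 37):
  K = 22
  S = 100
  Q = 83 + 4·22 = 171
  D = 37
  J = 24 + 3·100 + 5·37 = 509
Option 2 (D := 65):
  K = 22
  S = 100
  Q = 83 + 4·22 = 171
  D = 65
  J = 24 + 3·100 + 5·65 = 649
Option 3 (K + 8, Q + 24):
  K = 22 + 8 = 30
  S = 100
  Q = 83 + 4·30 (+24 from intervention) = 227
  D = 34 − 3·100 − 2·227 = -720
  J = 24 + 3·100 + 5·(-720) = -3276
Comparing — Option 1: J=509, Option 2: J=649, Option 3: J=-3276. Highest is 649 (Option 2).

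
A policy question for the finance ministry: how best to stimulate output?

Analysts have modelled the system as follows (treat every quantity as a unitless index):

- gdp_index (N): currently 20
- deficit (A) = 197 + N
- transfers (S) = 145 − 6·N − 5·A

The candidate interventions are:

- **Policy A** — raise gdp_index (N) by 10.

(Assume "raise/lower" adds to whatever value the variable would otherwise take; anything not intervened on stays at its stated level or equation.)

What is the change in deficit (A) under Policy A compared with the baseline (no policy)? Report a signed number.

10

Baseline:
  N = 20
  A = 197 + 20 = 217
Policy A (N + 10):
  N = 20 + 10 = 30
  A = 197 + 30 = 227
Change in A: 227 − 217 = 10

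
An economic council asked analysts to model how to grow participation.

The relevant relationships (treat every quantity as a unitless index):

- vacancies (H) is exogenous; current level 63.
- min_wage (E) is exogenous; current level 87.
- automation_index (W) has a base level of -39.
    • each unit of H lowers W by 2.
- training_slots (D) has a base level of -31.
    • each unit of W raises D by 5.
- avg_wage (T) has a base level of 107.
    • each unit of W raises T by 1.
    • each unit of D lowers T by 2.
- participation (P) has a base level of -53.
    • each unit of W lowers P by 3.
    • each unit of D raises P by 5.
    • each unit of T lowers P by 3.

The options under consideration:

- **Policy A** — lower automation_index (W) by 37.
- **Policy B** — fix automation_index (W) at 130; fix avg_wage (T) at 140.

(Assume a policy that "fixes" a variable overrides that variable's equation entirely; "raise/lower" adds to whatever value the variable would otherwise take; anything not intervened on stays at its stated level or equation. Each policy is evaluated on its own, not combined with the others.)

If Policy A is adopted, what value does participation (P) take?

Policy A (W − 37):
  H = 63
  W = -39 − 2·63 (−37 from intervention) = -202
  D = -31 + 5·(-202) = -1041
  T = 107 + (-202) − 2·(-1041) = 1987
  P = -53 − 3·(-202) + 5·(-1041) − 3·1987 = -10613

-10613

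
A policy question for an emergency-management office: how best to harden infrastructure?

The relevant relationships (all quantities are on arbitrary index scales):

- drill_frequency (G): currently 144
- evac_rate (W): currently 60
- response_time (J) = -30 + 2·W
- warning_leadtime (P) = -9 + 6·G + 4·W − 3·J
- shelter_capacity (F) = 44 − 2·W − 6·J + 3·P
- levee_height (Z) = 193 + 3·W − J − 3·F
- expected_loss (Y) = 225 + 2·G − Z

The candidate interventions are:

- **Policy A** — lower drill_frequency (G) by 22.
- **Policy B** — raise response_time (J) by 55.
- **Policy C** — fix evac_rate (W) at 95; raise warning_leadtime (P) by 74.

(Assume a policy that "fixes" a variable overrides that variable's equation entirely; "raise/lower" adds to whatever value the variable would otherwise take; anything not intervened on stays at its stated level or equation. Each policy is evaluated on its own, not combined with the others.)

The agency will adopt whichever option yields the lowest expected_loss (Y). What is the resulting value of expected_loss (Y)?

Policy A (G − 22):
  G = 144 − 22 = 122
  W = 60
  J = -30 + 2·60 = 90
  P = -9 + 6·122 + 4·60 − 3·90 = 693
  F = 44 − 2·60 − 6·90 + 3·693 = 1463
  Z = 193 + 3·60 − 90 − 3·1463 = -4106
  Y = 225 + 2·122 − (-4106) = 4575
Policy B (J + 55):
  G = 144
  W = 60
  J = -30 + 2·60 (+55 from intervention) = 145
  P = -9 + 6·144 + 4·60 − 3·145 = 660
  F = 44 − 2·60 − 6·145 + 3·660 = 1034
  Z = 193 + 3·60 − 145 − 3·1034 = -2874
  Y = 225 + 2·144 − (-2874) = 3387
Policy C (W := 95, P + 74):
  G = 144
  W = 95
  J = -30 + 2·95 = 160
  P = -9 + 6·144 + 4·95 − 3·160 (+74 from intervention) = 829
  F = 44 − 2·95 − 6·160 + 3·829 = 1381
  Z = 193 + 3·95 − 160 − 3·1381 = -3825
  Y = 225 + 2·144 − (-3825) = 4338
Comparing — Policy A: Y=4575, Policy B: Y=3387, Policy C: Y=4338. Lowest is 3387 (Policy B).

3387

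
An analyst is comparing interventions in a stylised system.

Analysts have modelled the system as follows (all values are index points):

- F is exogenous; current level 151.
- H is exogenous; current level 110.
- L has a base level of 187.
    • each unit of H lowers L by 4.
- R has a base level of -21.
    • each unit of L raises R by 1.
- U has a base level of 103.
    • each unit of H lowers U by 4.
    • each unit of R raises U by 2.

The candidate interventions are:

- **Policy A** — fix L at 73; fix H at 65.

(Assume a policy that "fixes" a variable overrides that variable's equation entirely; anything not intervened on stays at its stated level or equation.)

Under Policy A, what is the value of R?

52

Policy A (L := 73, H := 65):
  H = 65
  L = 73
  R = -21 + 73 = 52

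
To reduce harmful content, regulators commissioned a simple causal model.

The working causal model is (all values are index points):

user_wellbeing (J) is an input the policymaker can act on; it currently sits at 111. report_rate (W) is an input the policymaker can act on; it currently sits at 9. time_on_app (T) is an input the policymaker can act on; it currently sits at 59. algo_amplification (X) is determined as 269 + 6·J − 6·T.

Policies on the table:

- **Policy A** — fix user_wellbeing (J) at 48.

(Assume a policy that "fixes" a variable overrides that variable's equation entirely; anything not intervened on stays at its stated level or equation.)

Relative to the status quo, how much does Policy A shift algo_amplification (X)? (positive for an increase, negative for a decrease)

Baseline:
  J = 111
  T = 59
  X = 269 + 6·111 − 6·59 = 581
Policy A (J := 48):
  J = 48
  T = 59
  X = 269 + 6·48 − 6·59 = 203
Change in X: 203 − 581 = -378

-378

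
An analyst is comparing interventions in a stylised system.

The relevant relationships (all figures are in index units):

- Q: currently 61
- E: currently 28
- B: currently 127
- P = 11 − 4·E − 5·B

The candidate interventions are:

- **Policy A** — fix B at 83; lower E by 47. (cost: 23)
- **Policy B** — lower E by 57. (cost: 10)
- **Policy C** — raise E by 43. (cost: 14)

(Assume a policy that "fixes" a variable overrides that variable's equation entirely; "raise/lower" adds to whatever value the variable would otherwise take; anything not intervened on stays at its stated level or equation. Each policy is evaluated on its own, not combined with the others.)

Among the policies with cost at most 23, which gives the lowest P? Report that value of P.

-908

Policy A (B := 83, E − 47):
  E = 28 − 47 = -19
  B = 83
  P = 11 − 4·(-19) − 5·83 = -328
Policy B (E − 57):
  E = 28 − 57 = -29
  B = 127
  P = 11 − 4·(-29) − 5·127 = -508
Policy C (E + 43):
  E = 28 + 43 = 71
  B = 127
  P = 11 − 4·71 − 5·127 = -908
Comparing — Policy A: P=-328, Policy B: P=-508, Policy C: P=-908. Lowest is -908 (Policy C).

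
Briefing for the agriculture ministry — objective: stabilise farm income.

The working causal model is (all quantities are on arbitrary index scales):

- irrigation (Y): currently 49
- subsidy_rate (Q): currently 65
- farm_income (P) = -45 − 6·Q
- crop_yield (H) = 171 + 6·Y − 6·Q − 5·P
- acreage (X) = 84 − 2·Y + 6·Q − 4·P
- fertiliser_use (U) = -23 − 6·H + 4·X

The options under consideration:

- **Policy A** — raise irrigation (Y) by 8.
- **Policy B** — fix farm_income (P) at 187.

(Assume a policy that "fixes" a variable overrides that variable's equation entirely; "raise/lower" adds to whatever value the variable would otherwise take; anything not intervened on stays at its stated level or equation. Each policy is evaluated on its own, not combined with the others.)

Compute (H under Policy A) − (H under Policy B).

3158

Policy A (Y + 8):
  Y = 49 + 8 = 57
  Q = 65
  P = -45 − 6·65 = -435
  H = 171 + 6·57 − 6·65 − 5·(-435) = 2298
Policy B (P := 187):
  Y = 49
  Q = 65
  P = 187
  H = 171 + 6·49 − 6·65 − 5·187 = -860
H: 2298 − (-860) = 3158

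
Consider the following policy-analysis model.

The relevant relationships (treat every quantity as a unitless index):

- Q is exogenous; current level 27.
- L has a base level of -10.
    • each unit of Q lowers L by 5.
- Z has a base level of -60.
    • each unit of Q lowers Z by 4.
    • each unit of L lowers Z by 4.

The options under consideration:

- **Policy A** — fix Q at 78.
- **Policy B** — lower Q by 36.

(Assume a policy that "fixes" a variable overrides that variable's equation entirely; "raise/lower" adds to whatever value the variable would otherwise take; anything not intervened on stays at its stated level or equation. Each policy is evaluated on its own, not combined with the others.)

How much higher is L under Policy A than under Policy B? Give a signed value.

Policy A (Q := 78):
  Q = 78
  L = -10 − 5·78 = -400
Policy B (Q − 36):
  Q = 27 − 36 = -9
  L = -10 − 5·(-9) = 35
L: -400 − 35 = -435

-435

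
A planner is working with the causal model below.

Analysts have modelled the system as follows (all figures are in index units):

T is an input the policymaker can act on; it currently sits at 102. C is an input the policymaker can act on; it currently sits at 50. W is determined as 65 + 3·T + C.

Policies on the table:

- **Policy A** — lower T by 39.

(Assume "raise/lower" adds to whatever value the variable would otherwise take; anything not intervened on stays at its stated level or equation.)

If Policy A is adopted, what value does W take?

304

Policy A (T − 39):
  T = 102 − 39 = 63
  C = 50
  W = 65 + 3·63 + 50 = 304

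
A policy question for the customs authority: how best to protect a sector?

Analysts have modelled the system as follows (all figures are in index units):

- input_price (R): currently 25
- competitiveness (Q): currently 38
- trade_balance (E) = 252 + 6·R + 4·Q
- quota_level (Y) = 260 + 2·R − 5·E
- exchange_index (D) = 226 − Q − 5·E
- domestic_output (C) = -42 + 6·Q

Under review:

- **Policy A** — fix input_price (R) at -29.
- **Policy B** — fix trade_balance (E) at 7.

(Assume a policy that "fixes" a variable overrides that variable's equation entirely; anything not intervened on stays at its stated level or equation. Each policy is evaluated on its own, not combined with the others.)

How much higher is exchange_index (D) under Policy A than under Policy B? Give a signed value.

-1115

Policy A (R := -29):
  R = -29
  Q = 38
  E = 252 + 6·(-29) + 4·38 = 230
  D = 226 − 38 − 5·230 = -962
Policy B (E := 7):
  R = 25
  Q = 38
  E = 7
  D = 226 − 38 − 5·7 = 153
D: -962 − 153 = -1115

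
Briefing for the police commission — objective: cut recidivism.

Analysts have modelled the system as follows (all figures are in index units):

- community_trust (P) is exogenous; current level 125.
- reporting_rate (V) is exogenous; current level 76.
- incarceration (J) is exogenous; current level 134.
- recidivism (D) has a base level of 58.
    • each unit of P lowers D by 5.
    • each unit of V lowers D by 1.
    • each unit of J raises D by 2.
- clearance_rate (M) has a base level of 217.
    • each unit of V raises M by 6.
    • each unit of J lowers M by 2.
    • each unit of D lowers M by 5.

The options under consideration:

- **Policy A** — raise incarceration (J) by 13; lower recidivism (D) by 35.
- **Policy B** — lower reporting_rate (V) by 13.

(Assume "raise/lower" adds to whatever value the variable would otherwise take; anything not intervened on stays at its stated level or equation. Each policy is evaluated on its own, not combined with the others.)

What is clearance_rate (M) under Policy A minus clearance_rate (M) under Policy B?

162

Policy A (J + 13, D − 35):
  P = 125
  V = 76
  J = 134 + 13 = 147
  D = 58 − 5·125 − 76 + 2·147 (−35 from intervention) = -384
  M = 217 + 6·76 − 2·147 − 5·(-384) = 2299
Policy B (V − 13):
  P = 125
  V = 76 − 13 = 63
  J = 134
  D = 58 − 5·125 − 63 + 2·134 = -362
  M = 217 + 6·63 − 2·134 − 5·(-362) = 2137
M: 2299 − 2137 = 162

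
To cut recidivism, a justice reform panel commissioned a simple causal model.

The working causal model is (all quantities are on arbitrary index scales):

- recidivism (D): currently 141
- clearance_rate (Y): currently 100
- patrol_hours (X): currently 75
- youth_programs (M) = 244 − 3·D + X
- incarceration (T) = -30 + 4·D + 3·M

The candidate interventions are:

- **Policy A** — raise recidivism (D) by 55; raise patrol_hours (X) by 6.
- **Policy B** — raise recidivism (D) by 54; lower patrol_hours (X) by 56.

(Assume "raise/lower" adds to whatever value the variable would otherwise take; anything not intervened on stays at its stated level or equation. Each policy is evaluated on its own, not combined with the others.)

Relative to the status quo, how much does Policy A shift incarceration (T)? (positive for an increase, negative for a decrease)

Baseline:
  D = 141
  X = 75
  M = 244 − 3·141 + 75 = -104
  T = -30 + 4·141 + 3·(-104) = 222
Policy A (D + 55, X + 6):
  D = 141 + 55 = 196
  X = 75 + 6 = 81
  M = 244 − 3·196 + 81 = -263
  T = -30 + 4·196 + 3·(-263) = -35
Change in T: -35 − 222 = -257

-257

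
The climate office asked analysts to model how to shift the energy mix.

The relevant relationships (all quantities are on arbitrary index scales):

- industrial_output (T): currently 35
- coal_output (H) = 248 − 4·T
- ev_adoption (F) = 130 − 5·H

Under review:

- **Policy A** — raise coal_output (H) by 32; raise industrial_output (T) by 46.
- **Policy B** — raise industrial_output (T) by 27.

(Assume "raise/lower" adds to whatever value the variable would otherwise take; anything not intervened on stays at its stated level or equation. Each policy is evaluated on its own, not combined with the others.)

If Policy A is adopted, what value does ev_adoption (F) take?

350

Policy A (H + 32, T + 46):
  T = 35 + 46 = 81
  H = 248 − 4·81 (+32 from intervention) = -44
  F = 130 − 5·(-44) = 350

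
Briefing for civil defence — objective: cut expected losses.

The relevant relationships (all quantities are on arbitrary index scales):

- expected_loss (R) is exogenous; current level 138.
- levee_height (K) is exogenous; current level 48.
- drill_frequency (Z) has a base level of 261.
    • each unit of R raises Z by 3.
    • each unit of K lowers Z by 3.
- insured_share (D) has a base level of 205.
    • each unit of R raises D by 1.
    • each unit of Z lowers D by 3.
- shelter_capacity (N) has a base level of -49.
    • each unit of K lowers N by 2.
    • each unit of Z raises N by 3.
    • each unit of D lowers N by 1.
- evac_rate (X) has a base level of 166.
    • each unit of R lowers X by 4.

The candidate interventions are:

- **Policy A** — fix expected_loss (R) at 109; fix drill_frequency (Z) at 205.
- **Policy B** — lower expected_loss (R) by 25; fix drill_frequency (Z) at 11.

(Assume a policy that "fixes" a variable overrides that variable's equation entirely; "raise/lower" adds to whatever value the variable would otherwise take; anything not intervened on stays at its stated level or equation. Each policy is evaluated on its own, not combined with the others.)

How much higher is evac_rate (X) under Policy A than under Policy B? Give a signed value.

Policy A (R := 109, Z := 205):
  R = 109
  X = 166 − 4·109 = -270
Policy B (R − 25, Z := 11):
  R = 138 − 25 = 113
  X = 166 − 4·113 = -286
X: -270 − (-286) = 16

16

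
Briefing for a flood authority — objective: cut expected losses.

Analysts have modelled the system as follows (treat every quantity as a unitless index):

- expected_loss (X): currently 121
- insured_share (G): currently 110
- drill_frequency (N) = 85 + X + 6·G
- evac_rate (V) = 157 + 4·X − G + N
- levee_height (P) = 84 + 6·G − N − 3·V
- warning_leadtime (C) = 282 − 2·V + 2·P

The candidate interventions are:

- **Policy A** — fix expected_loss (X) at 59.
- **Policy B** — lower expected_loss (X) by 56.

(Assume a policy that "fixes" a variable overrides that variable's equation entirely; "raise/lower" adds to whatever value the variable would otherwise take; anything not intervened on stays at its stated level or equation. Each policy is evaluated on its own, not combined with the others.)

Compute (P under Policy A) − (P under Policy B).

96

Policy A (X := 59):
  X = 59
  G = 110
  N = 85 + 59 + 6·110 = 804
  V = 157 + 4·59 − 110 + 804 = 1087
  P = 84 + 6·110 − 804 − 3·1087 = -3321
Policy B (X − 56):
  X = 121 − 56 = 65
  G = 110
  N = 85 + 65 + 6·110 = 810
  V = 157 + 4·65 − 110 + 810 = 1117
  P = 84 + 6·110 − 810 − 3·1117 = -3417
P: -3321 − (-3417) = 96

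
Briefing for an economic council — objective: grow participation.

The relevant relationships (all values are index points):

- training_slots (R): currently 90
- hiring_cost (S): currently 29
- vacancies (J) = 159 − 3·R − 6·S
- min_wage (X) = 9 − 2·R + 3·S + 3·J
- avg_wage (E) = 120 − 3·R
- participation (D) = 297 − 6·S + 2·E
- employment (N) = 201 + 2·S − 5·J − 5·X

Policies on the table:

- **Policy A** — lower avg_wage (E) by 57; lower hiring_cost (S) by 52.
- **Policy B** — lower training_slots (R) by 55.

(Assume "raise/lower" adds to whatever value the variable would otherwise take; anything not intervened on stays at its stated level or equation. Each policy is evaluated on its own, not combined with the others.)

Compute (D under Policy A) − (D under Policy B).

Policy A (E − 57, S − 52):
  R = 90
  S = 29 − 52 = -23
  E = 120 − 3·90 (−57 from intervention) = -207
  D = 297 − 6·(-23) + 2·(-207) = 21
Policy B (R − 55):
  R = 90 − 55 = 35
  S = 29
  E = 120 − 3·35 = 15
  D = 297 − 6·29 + 2·15 = 153
D: 21 − 153 = -132

-132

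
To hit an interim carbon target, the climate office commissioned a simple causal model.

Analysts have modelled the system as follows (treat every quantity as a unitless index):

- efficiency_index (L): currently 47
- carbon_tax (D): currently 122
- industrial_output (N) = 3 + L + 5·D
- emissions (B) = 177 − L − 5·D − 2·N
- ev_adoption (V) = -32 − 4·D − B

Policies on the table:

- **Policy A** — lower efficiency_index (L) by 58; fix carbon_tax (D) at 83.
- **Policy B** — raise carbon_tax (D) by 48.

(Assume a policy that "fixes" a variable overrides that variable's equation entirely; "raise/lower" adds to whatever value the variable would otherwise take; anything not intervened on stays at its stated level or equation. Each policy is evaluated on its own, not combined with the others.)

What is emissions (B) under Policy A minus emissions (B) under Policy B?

1479

Policy A (L − 58, D := 83):
  L = 47 − 58 = -11
  D = 83
  N = 3 + (-11) + 5·83 = 407
  B = 177 − (-11) − 5·83 − 2·407 = -1041
Policy B (D + 48):
  L = 47
  D = 122 + 48 = 170
  N = 3 + 47 + 5·170 = 900
  B = 177 − 47 − 5·170 − 2·900 = -2520
B: -1041 − (-2520) = 1479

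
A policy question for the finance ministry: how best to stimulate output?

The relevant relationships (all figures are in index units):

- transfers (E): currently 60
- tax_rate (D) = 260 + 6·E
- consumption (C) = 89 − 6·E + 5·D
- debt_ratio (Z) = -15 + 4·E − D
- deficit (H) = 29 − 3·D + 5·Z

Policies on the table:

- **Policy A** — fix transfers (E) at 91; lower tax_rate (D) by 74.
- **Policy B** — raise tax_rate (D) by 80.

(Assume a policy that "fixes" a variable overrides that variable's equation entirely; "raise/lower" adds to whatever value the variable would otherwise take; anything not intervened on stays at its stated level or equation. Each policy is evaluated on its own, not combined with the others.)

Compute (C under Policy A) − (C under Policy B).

Policy A (E := 91, D − 74):
  E = 91
  D = 260 + 6·91 (−74 from intervention) = 732
  C = 89 − 6·91 + 5·732 = 3203
Policy B (D + 80):
  E = 60
  D = 260 + 6·60 (+80 from intervention) = 700
  C = 89 − 6·60 + 5·700 = 3229
C: 3203 − 3229 = -26

-26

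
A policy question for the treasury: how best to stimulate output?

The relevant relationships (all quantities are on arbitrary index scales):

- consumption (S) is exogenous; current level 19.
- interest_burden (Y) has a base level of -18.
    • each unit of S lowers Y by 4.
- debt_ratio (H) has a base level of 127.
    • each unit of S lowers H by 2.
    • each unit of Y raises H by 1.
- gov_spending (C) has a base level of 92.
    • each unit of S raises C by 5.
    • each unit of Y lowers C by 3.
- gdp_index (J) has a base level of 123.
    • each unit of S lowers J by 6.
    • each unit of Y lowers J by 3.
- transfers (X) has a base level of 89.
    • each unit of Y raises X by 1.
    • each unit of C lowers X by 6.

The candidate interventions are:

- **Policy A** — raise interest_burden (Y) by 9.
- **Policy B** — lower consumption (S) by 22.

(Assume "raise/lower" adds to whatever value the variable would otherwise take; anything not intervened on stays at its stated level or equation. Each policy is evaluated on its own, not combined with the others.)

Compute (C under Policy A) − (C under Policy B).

Policy A (Y + 9):
  S = 19
  Y = -18 − 4·19 (+9 from intervention) = -85
  C = 92 + 5·19 − 3·(-85) = 442
Policy B (S − 22):
  S = 19 − 22 = -3
  Y = -18 − 4·(-3) = -6
  C = 92 + 5·(-3) − 3·(-6) = 95
C: 442 − 95 = 347

347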